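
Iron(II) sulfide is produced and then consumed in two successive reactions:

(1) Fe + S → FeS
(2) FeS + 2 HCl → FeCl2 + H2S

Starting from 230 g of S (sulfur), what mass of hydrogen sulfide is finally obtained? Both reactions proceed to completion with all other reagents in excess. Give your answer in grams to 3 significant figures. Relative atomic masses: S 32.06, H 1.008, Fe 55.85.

M(S) = 32.06 g/mol.
M(H2S) = 2(1.008) + 32.06 = 34.076 g/mol.
n(S) = 230.0 / 32.06 = 7.174 mol.
Step 1 gives a 1:1 ratio of S to FeS, so n(FeS) = 7.174 mol.
In step 2 the FeS:H2S ratio is 1:1, so n(H2S) = 7.174 mol.
Mass of H2S = 7.174 × 34.076 = 244.5 g.

244 g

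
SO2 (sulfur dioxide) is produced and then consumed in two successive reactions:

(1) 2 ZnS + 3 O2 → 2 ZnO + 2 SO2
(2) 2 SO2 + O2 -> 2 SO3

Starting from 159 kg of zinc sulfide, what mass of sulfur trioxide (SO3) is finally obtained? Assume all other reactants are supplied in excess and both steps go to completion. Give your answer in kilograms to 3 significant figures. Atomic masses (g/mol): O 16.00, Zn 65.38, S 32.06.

M(ZnS) = 65.38 + 32.06 = 97.44 g/mol.
M(SO3) = 32.06 + 3(16.00) = 80.06 g/mol.
159 kg = 159000 g.
n(ZnS) = 159000 / 97.44 = 1632 mol.
Step 1 gives a 2:2 ratio of ZnS to SO2, so n(SO2) = 1632 mol.
In step 2 the SO2:SO3 ratio is 2:2, so n(SO3) = 1632 mol.
Mass of SO3 = 1632 × 80.06 = 130600 g = 131 kg.

131 kg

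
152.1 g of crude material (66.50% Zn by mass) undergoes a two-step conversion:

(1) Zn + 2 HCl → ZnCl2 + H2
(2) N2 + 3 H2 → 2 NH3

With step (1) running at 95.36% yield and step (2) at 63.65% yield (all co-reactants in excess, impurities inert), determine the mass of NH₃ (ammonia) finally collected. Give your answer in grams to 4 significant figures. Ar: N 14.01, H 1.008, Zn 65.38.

Pure Zn = 152.1 × 0.6650 = 101.15 g.
M(Zn) = 65.38 g/mol.
M(NH3) = 14.01 + 3(1.008) = 17.034 g/mol.
n(Zn) = 101.15 / 65.38 = 1.5471 mol.
Step 1 (Zn:H2 = 1:1): theoretical n(H2) = 1.5471 mol; at 95.36% yield, n(H2) = 1.4753 mol.
Step 2 (H2:NH3 = 3:2): theoretical n(NH3) = 0.98351 mol, so theoretical mass = 0.98351 × 17.034 = 16.753 g.
At 63.65% yield, actual mass of NH3 = 16.753 × 0.6365 = 10.663 g.

10.66 g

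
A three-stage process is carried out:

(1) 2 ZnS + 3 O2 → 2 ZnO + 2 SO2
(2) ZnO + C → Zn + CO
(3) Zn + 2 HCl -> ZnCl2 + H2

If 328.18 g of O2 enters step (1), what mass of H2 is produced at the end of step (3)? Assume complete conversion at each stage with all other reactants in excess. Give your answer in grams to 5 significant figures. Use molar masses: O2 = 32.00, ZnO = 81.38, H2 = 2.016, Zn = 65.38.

13.784 g

n(O2) = 328.18 / 32.00 = 10.2556 mol.
Reaction (1): O2→ZnO ratio 3:2 ⇒ n(ZnO) = 6.83708 mol.
Reaction (2): ZnO→Zn ratio 1:1 ⇒ n(Zn) = 6.83708 mol.
Reaction (3): Zn→H2 ratio 1:1 ⇒ n(H2) = 6.83708 mol.
Mass of H2 = 6.83708 × 2.016 = 13.7836 g.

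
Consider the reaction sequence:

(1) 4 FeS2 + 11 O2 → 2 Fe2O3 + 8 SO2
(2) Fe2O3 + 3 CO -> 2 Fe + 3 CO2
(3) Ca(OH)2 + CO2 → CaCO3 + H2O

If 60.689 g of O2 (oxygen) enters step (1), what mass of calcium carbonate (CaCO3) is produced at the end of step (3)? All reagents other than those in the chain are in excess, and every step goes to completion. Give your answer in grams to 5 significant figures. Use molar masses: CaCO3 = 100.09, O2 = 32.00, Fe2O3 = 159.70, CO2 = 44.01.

103.54 g

n(O2) = 60.689 / 32.00 = 1.89653 mol.
Reaction (1): O2→Fe2O3 ratio 11:2 ⇒ n(Fe2O3) = 0.344824 mol.
Reaction (2): Fe2O3→CO2 ratio 1:3 ⇒ n(CO2) = 1.03447 mol.
Reaction (3): CO2→CaCO3 ratio 1:1 ⇒ n(CaCO3) = 1.03447 mol.
Mass of CaCO3 = 1.03447 × 100.09 = 103.540 g.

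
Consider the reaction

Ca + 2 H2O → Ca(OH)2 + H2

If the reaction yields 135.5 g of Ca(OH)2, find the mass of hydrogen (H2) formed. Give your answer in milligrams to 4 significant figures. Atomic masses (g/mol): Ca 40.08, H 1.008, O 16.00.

3687 mg

M(Ca(OH)2) = 40.08 + 2(16.00) + 2(1.008) = 74.096 g/mol.
M(H2) = 2(1.008) = 2.016 g/mol.
n(Ca(OH)2) = 135.50 g / 74.096 g/mol = 1.8287 mol.
From the equation the Ca(OH)2:H2 mole ratio is 1:1, so n(H2) = 1.8287 × 1/1 = 1.8287 mol.
Mass of H2 = 1.8287 mol × 2.016 g/mol = 3.6867 g.
Converting to mg: 3.6867 g = 3687 mg.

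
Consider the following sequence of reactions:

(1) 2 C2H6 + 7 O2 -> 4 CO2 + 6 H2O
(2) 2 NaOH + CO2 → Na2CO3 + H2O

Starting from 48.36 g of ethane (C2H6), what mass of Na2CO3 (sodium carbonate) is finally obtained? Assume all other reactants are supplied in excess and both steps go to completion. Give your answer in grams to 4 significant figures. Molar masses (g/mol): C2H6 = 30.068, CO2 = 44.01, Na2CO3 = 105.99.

340.9 g

n(C2H6) = 48.360 / 30.068 = 1.6084 mol.
Step 1 gives a 2:4 ratio of C2H6 to CO2, so n(CO2) = 3.2167 mol.
In step 2 the CO2:Na2CO3 ratio is 1:1, so n(Na2CO3) = 3.2167 mol.
Mass of Na2CO3 = 3.2167 × 105.99 = 340.94 g.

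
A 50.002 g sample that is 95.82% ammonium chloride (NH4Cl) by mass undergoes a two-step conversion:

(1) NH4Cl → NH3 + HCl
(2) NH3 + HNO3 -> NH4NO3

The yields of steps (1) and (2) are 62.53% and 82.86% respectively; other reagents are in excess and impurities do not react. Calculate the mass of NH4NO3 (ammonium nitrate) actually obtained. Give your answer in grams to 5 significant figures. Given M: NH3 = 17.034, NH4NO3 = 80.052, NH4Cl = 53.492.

37.150 g

Pure NH4Cl = 50.002 × 0.9582 = 47.9119 g.
n(NH4Cl) = 47.9119 / 53.492 = 0.895684 mol.
Step 1 (NH4Cl:NH3 = 1:1): theoretical n(NH3) = 0.895684 mol; at 62.53% yield, n(NH3) = 0.560071 mol.
Step 2 (NH3:NH4NO3 = 1:1): theoretical n(NH4NO3) = 0.560071 mol, so theoretical mass = 0.560071 × 80.052 = 44.8348 g.
At 82.86% yield, actual mass of NH4NO3 = 44.8348 × 0.8286 = 37.1501 g.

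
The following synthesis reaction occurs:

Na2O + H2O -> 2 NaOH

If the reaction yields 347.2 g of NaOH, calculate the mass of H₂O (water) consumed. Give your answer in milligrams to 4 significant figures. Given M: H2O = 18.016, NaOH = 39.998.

78190 mg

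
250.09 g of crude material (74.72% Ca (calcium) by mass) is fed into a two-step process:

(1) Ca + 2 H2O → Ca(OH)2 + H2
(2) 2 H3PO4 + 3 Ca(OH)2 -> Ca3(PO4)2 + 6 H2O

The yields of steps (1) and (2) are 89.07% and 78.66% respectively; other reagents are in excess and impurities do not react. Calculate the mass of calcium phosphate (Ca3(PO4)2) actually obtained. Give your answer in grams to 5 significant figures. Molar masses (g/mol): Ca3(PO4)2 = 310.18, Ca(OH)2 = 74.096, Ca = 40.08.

337.74 g

Pure Ca = 250.09 × 0.7472 = 186.867 g.
n(Ca) = 186.867 / 40.08 = 4.66236 mol.
Step 1 (Ca:Ca(OH)2 = 1:1): theoretical n(Ca(OH)2) = 4.66236 mol; at 89.07% yield, n(Ca(OH)2) = 4.15276 mol.
Step 2 (Ca(OH)2:Ca3(PO4)2 = 3:1): theoretical n(Ca3(PO4)2) = 1.38425 mol, so theoretical mass = 1.38425 × 310.18 = 429.368 g.
At 78.66% yield, actual mass of Ca3(PO4)2 = 429.368 × 0.7866 = 337.741 g.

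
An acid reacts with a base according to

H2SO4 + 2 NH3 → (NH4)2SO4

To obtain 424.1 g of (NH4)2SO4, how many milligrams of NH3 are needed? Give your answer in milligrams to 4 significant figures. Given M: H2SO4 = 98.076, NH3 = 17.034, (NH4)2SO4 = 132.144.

109300 mg

n((NH4)2SO4) = 424.10 g / 132.144 g/mol = 3.2094 mol.
From the equation the (NH4)2SO4:NH3 mole ratio is 1:2, so n(NH3) = 3.2094 × 2/1 = 6.4188 mol.
Mass of NH3 = 6.4188 mol × 17.034 g/mol = 109.34 g.
Converting to mg: 109.34 g = 109300 mg.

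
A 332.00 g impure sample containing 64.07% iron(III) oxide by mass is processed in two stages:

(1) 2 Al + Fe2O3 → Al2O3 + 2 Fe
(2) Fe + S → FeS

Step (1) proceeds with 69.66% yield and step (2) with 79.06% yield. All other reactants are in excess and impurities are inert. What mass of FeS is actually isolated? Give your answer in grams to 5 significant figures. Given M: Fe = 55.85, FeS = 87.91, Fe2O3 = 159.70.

Pure Fe2O3 = 332.00 × 0.6407 = 212.712 g.
n(Fe2O3) = 212.712 / 159.70 = 1.33195 mol.
Step 1 (Fe2O3:Fe = 1:2): theoretical n(Fe) = 2.66390 mol; at 69.66% yield, n(Fe) = 1.85567 mol.
Step 2 (Fe:FeS = 1:1): theoretical n(FeS) = 1.85567 mol, so theoretical mass = 1.85567 × 87.91 = 163.132 g.
At 79.06% yield, actual mass of FeS = 163.132 × 0.7906 = 128.972 g.

128.97 g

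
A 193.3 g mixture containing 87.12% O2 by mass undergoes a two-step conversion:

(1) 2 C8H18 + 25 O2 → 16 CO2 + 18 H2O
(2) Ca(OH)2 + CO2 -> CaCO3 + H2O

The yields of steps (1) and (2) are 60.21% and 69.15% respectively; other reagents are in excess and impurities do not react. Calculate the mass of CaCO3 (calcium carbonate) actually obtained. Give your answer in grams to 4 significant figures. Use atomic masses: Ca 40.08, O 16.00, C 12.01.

Pure O2 = 193.3 × 0.8712 = 168.40 g.
M(O2) = 2(16.00) = 32.00 g/mol.
M(CaCO3) = 40.08 + 12.01 + 3(16.00) = 100.09 g/mol.
n(O2) = 168.40 / 32.00 = 5.2626 mol.
Step 1 (O2:CO2 = 25:16): theoretical n(CO2) = 3.3681 mol; at 60.21% yield, n(CO2) = 2.0279 mol.
Step 2 (CO2:CaCO3 = 1:1): theoretical n(CaCO3) = 2.0279 mol, so theoretical mass = 2.0279 × 100.09 = 202.97 g.
At 69.15% yield, actual mass of CaCO3 = 202.97 × 0.6915 = 140.36 g.

140.4 g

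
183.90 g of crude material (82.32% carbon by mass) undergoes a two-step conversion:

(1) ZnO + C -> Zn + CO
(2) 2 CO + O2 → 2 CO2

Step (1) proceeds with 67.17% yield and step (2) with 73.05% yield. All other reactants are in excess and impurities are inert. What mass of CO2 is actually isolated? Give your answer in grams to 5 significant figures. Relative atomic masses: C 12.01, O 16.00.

272.20 g

Pure C = 183.90 × 0.8232 = 151.386 g.
M(C) = 12.01 g/mol.
M(CO2) = 12.01 + 2(16.00) = 44.01 g/mol.
n(C) = 151.386 / 12.01 = 12.6050 mol.
Step 1 (C:CO = 1:1): theoretical n(CO) = 12.6050 mol; at 67.17% yield, n(CO) = 8.46680 mol.
Step 2 (CO:CO2 = 2:2): theoretical n(CO2) = 8.46680 mol, so theoretical mass = 8.46680 × 44.01 = 372.624 g.
At 73.05% yield, actual mass of CO2 = 372.624 × 0.7305 = 272.202 g.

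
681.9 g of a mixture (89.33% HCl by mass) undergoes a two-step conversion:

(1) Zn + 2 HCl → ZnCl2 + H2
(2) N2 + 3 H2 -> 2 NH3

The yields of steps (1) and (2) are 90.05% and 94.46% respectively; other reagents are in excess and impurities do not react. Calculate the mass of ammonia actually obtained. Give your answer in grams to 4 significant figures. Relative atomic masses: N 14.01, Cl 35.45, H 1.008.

Pure HCl = 681.9 × 0.8933 = 609.14 g.
M(HCl) = 1.008 + 35.45 = 36.458 g/mol.
M(NH3) = 14.01 + 3(1.008) = 17.034 g/mol.
n(HCl) = 609.14 / 36.458 = 16.708 mol.
Step 1 (HCl:H2 = 2:1): theoretical n(H2) = 8.3540 mol; at 90.05% yield, n(H2) = 7.5228 mol.
Step 2 (H2:NH3 = 3:2): theoretical n(NH3) = 5.0152 mol, so theoretical mass = 5.0152 × 17.034 = 85.429 g.
At 94.46% yield, actual mass of NH3 = 85.429 × 0.9446 = 80.696 g.

80.70 g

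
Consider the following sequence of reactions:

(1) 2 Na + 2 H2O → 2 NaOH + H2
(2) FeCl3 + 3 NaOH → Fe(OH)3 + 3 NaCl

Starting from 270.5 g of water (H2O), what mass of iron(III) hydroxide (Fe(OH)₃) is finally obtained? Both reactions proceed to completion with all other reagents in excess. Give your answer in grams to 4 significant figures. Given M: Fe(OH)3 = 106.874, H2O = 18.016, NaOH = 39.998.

534.9 g

n(H2O) = 270.50 / 18.016 = 15.014 mol.
Step 1 gives a 2:2 ratio of H2O to NaOH, so n(NaOH) = 15.014 mol.
In step 2 the NaOH:Fe(OH)3 ratio is 3:1, so n(Fe(OH)3) = 5.0048 mol.
Mass of Fe(OH)3 = 5.0048 × 106.874 = 534.88 g.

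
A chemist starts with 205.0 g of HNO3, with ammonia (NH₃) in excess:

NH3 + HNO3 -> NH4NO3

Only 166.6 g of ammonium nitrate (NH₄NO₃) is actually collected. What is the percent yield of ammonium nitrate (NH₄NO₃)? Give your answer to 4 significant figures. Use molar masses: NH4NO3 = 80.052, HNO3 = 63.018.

n(HNO3) = 205.00 g / 63.018 g/mol = 3.2530 mol.
From the equation the HNO3:NH4NO3 mole ratio is 1:1, so n(NH4NO3) = 3.2530 × 1/1 = 3.2530 mol.
Mass of NH4NO3 = 3.2530 mol × 80.052 g/mol = 260.41 g.
This is the theoretical yield. Percent yield = 166.6 g / 260.41 g × 100% = 63.975%.

63.98 %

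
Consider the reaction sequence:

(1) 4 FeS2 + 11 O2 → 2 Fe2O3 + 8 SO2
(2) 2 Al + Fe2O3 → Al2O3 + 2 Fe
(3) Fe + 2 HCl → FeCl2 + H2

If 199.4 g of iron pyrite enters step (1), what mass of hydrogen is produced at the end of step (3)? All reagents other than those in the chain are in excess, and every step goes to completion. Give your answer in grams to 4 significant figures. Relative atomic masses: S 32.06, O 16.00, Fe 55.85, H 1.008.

M(FeS2) = 55.85 + 2(32.06) = 119.97 g/mol.
M(H2) = 2(1.008) = 2.016 g/mol.
n(FeS2) = 199.4 / 119.97 = 1.6621 mol.
Reaction (1): FeS2→Fe2O3 ratio 4:2 ⇒ n(Fe2O3) = 0.83104 mol.
Reaction (2): Fe2O3→Fe ratio 1:2 ⇒ n(Fe) = 1.6621 mol.
Reaction (3): Fe→H2 ratio 1:1 ⇒ n(H2) = 1.6621 mol.
Mass of H2 = 1.6621 × 2.016 = 3.3508 g.

3.351 g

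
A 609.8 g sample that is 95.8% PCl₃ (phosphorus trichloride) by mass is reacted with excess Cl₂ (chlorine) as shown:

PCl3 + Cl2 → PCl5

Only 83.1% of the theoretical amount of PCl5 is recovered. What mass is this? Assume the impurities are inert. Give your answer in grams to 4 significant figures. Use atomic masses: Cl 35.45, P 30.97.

Pure PCl3 available = 609.8 g × 0.958 = 584.19 g.
M(PCl3) = 30.97 + 3(35.45) = 137.32 g/mol.
M(PCl5) = 30.97 + 5(35.45) = 208.22 g/mol.
n(PCl3) = 584.19 g / 137.32 g/mol = 4.2542 mol.
From the equation the PCl3:PCl5 mole ratio is 1:1, so n(PCl5) = 4.2542 × 1/1 = 4.2542 mol.
Mass of PCl5 = 4.2542 mol × 208.22 g/mol = 885.81 g.
Actual mass collected = 885.81 g × 0.831 = 736.11 g.

736.1 g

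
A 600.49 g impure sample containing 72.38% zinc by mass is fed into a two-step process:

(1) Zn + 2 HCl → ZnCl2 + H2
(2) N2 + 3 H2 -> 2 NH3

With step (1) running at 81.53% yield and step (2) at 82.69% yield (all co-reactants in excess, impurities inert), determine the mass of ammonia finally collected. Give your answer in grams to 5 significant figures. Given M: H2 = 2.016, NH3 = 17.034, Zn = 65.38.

Pure Zn = 600.49 × 0.7238 = 434.635 g.
n(Zn) = 434.635 / 65.38 = 6.64782 mol.
Step 1 (Zn:H2 = 1:1): theoretical n(H2) = 6.64782 mol; at 81.53% yield, n(H2) = 5.41997 mol.
Step 2 (H2:NH3 = 3:2): theoretical n(NH3) = 3.61331 mol, so theoretical mass = 3.61331 × 17.034 = 61.5492 g.
At 82.69% yield, actual mass of NH3 = 61.5492 × 0.8269 = 50.8950 g.

50.895 g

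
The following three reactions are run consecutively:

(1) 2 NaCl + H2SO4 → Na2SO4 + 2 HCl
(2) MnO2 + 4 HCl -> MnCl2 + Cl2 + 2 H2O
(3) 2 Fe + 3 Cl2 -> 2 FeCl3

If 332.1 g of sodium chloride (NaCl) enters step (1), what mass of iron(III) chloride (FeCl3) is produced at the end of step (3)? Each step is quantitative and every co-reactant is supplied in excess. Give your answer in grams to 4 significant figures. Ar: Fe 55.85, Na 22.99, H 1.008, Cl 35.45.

M(NaCl) = 22.99 + 35.45 = 58.44 g/mol.
M(FeCl3) = 55.85 + 3(35.45) = 162.20 g/mol.
n(NaCl) = 332.1 / 58.44 = 5.6828 mol.
Reaction (1): NaCl→HCl ratio 2:2 ⇒ n(HCl) = 5.6828 mol.
Reaction (2): HCl→Cl2 ratio 4:1 ⇒ n(Cl2) = 1.4207 mol.
Reaction (3): Cl2→FeCl3 ratio 3:2 ⇒ n(FeCl3) = 0.94713 mol.
Mass of FeCl3 = 0.94713 × 162.20 = 153.62 g.

153.6 g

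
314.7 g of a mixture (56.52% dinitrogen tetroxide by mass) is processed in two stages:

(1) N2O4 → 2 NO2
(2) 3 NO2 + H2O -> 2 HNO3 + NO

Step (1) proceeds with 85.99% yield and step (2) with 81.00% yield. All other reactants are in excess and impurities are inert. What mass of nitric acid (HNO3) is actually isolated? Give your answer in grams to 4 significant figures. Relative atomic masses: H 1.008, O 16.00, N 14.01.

113.1 g

Pure N2O4 = 314.7 × 0.5652 = 177.87 g.
M(N2O4) = 2(14.01) + 4(16.00) = 92.02 g/mol.
M(HNO3) = 1.008 + 14.01 + 3(16.00) = 63.018 g/mol.
n(N2O4) = 177.87 / 92.02 = 1.9329 mol.
Step 1 (N2O4:NO2 = 1:2): theoretical n(NO2) = 3.8659 mol; at 85.99% yield, n(NO2) = 3.3243 mol.
Step 2 (NO2:HNO3 = 3:2): theoretical n(HNO3) = 2.2162 mol, so theoretical mass = 2.2162 × 63.018 = 139.66 g.
At 81.00% yield, actual mass of HNO3 = 139.66 × 0.8100 = 113.12 g.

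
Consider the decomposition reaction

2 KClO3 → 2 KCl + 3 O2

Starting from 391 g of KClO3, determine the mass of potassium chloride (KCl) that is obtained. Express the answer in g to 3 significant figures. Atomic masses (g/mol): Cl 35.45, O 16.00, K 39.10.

238 g

M(KClO3) = 39.10 + 35.45 + 3(16.00) = 122.55 g/mol.
M(KCl) = 39.10 + 35.45 = 74.55 g/mol.
n(KClO3) = 391.0 g / 122.55 g/mol = 3.191 mol.
From the equation the KClO3:KCl mole ratio is 2:2, so n(KCl) = 3.191 × 2/2 = 3.191 mol.
Mass of KCl = 3.191 mol × 74.55 g/mol = 237.9 g.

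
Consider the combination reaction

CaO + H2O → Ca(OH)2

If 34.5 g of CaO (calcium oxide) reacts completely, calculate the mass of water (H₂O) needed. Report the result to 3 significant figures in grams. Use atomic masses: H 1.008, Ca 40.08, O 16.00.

M(CaO) = 40.08 + 16.00 = 56.08 g/mol.
M(H2O) = 2(1.008) + 16.00 = 18.016 g/mol.
n(CaO) = 34.50 g / 56.08 g/mol = 0.6152 mol.
From the equation the CaO:H2O mole ratio is 1:1, so n(H2O) = 0.6152 × 1/1 = 0.6152 mol.
Mass of H2O = 0.6152 mol × 18.016 g/mol = 11.08 g.

11.1 g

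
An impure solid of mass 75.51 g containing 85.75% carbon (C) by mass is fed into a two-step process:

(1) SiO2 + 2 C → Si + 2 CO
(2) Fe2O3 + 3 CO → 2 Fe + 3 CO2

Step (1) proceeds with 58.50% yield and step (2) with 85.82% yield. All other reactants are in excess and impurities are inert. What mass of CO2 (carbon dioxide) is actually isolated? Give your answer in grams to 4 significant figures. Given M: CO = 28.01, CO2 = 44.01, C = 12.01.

Pure C = 75.51 × 0.8575 = 64.750 g.
n(C) = 64.750 / 12.01 = 5.3913 mol.
Step 1 (C:CO = 2:2): theoretical n(CO) = 5.3913 mol; at 58.50% yield, n(CO) = 3.1539 mol.
Step 2 (CO:CO2 = 3:3): theoretical n(CO2) = 3.1539 mol, so theoretical mass = 3.1539 × 44.01 = 138.80 g.
At 85.82% yield, actual mass of CO2 = 138.80 × 0.8582 = 119.12 g.

119.1 g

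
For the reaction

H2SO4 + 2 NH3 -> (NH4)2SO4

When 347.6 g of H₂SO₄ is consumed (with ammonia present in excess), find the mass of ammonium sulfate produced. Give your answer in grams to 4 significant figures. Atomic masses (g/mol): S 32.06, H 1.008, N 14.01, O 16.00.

468.3 g

M(H2SO4) = 2(1.008) + 32.06 + 4(16.00) = 98.076 g/mol.
M((NH4)2SO4) = 2(14.01) + 8(1.008) + 32.06 + 4(16.00) = 132.144 g/mol.
n(H2SO4) = 347.60 g / 98.076 g/mol = 3.5442 mol.
From the equation the H2SO4:(NH4)2SO4 mole ratio is 1:1, so n((NH4)2SO4) = 3.5442 × 1/1 = 3.5442 mol.
Mass of (NH4)2SO4 = 3.5442 mol × 132.144 g/mol = 468.34 g.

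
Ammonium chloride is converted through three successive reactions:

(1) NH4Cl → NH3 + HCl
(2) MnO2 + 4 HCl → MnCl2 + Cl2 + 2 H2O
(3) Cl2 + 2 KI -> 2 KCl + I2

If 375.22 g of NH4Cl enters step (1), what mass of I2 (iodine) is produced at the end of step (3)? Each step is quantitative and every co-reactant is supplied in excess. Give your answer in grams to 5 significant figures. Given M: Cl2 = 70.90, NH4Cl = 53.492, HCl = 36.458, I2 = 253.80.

445.07 g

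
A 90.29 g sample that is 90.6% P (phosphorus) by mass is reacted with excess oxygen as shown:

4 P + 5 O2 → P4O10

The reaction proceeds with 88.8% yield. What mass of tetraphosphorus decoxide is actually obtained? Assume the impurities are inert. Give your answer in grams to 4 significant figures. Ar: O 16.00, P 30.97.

166.5 g

Pure P available = 90.29 g × 0.906 = 81.803 g.
M(P) = 30.97 g/mol.
M(P4O10) = 4(30.97) + 10(16.00) = 283.88 g/mol.
n(P) = 81.803 g / 30.97 g/mol = 2.6414 mol.
From the equation the P:P4O10 mole ratio is 4:1, so n(P4O10) = 2.6414 × 1/4 = 0.66034 mol.
Mass of P4O10 = 0.66034 mol × 283.88 g/mol = 187.46 g.
Actual mass collected = 187.46 g × 0.888 = 166.46 g.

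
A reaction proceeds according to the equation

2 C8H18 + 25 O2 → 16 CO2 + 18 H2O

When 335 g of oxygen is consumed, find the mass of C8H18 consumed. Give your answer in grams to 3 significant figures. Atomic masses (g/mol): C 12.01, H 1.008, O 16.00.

95.7 g

M(O2) = 2(16.00) = 32.00 g/mol.
M(C8H18) = 8(12.01) + 18(1.008) = 114.224 g/mol.
n(O2) = 335.0 g / 32.00 g/mol = 10.47 mol.
From the equation the O2:C8H18 mole ratio is 25:2, so n(C8H18) = 10.47 × 2/25 = 0.8375 mol.
Mass of C8H18 = 0.8375 mol × 114.224 g/mol = 95.66 g.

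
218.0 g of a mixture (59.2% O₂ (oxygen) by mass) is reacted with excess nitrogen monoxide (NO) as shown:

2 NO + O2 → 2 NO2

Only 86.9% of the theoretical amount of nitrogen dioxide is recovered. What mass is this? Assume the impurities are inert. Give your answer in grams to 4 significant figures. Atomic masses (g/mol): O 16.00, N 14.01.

Pure O2 available = 218.0 g × 0.592 = 129.06 g.
M(O2) = 2(16.00) = 32.00 g/mol.
M(NO2) = 14.01 + 2(16.00) = 46.01 g/mol.
n(O2) = 129.06 g / 32.00 g/mol = 4.0330 mol.
From the equation the O2:NO2 mole ratio is 1:2, so n(NO2) = 4.0330 × 2/1 = 8.0660 mol.
Mass of NO2 = 8.0660 mol × 46.01 g/mol = 371.12 g.
Actual mass collected = 371.12 g × 0.869 = 322.50 g.

322.5 g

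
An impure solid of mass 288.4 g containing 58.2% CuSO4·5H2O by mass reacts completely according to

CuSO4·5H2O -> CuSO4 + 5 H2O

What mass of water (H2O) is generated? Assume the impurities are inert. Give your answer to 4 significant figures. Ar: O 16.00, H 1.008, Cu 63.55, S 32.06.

60.55 g

Mass of pure CuSO4·5H2O = 288.4 g × 0.582 = 167.85 g.
M(CuSO4·5H2O) = 63.55 + 32.06 + 9(16.00) + 10(1.008) = 249.69 g/mol.
M(H2O) = 2(1.008) + 16.00 = 18.016 g/mol.
n(CuSO4·5H2O) = 167.85 g / 249.69 g/mol = 0.67223 mol.
From the equation the CuSO4·5H2O:H2O mole ratio is 1:5, so n(H2O) = 0.67223 × 5/1 = 3.3611 mol.
Mass of H2O = 3.3611 mol × 18.016 g/mol = 60.554 g.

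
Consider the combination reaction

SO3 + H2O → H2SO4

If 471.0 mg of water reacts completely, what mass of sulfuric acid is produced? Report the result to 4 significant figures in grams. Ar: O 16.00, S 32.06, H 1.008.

2.564 g

M(H2O) = 2(1.008) + 16.00 = 18.016 g/mol.
M(H2SO4) = 2(1.008) + 32.06 + 4(16.00) = 98.076 g/mol.
Convert: 471.0 mg = 0.47100 g.
n(H2O) = 0.47100 g / 18.016 g/mol = 0.026143 mol.
From the equation the H2O:H2SO4 mole ratio is 1:1, so n(H2SO4) = 0.026143 × 1/1 = 0.026143 mol.
Mass of H2SO4 = 0.026143 mol × 98.076 g/mol = 2.5640 g.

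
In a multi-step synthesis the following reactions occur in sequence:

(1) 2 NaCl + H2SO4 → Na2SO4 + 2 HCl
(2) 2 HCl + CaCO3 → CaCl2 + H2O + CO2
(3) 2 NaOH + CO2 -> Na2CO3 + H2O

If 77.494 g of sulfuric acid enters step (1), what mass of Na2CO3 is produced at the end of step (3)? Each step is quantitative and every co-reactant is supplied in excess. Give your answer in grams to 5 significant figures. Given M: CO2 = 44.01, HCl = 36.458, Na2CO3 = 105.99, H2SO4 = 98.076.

n(H2SO4) = 77.494 / 98.076 = 0.790142 mol.
Reaction (1): H2SO4→HCl ratio 1:2 ⇒ n(HCl) = 1.58028 mol.
Reaction (2): HCl→CO2 ratio 2:1 ⇒ n(CO2) = 0.790142 mol.
Reaction (3): CO2→Na2CO3 ratio 1:1 ⇒ n(Na2CO3) = 0.790142 mol.
Mass of Na2CO3 = 0.790142 × 105.99 = 83.7472 g.

83.747 g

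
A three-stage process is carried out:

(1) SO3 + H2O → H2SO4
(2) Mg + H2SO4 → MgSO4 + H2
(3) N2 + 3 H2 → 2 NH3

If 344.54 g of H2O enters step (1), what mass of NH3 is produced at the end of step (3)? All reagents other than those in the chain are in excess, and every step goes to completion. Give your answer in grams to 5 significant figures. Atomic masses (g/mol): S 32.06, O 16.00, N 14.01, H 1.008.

217.17 g

M(H2O) = 2(1.008) + 16.00 = 18.016 g/mol.
M(NH3) = 14.01 + 3(1.008) = 17.034 g/mol.
n(H2O) = 344.54 / 18.016 = 19.1241 mol.
Reaction (1): H2O→H2SO4 ratio 1:1 ⇒ n(H2SO4) = 19.1241 mol.
Reaction (2): H2SO4→H2 ratio 1:1 ⇒ n(H2) = 19.1241 mol.
Reaction (3): H2→NH3 ratio 3:2 ⇒ n(NH3) = 12.7494 mol.
Mass of NH3 = 12.7494 × 17.034 = 217.173 g.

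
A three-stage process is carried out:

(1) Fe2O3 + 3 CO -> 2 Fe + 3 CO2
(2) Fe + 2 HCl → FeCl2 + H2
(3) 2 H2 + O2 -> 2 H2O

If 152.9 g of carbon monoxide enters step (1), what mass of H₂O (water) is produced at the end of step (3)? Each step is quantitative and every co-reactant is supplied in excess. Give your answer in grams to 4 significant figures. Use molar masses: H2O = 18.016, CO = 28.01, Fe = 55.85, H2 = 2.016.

n(CO) = 152.9 / 28.01 = 5.4588 mol.
Reaction (1): CO→Fe ratio 3:2 ⇒ n(Fe) = 3.6392 mol.
Reaction (2): Fe→H2 ratio 1:1 ⇒ n(H2) = 3.6392 mol.
Reaction (3): H2→H2O ratio 2:2 ⇒ n(H2O) = 3.6392 mol.
Mass of H2O = 3.6392 × 18.016 = 65.563 g.

65.56 g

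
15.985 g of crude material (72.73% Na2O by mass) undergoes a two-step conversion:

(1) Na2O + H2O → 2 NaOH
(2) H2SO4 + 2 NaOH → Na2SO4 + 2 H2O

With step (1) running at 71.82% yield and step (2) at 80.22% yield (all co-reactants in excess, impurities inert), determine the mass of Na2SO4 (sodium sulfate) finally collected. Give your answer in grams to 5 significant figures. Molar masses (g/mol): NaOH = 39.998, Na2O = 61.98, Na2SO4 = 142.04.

Pure Na2O = 15.985 × 0.7273 = 11.6259 g.
n(Na2O) = 11.6259 / 61.98 = 0.187575 mol.
Step 1 (Na2O:NaOH = 1:2): theoretical n(NaOH) = 0.375150 mol; at 71.82% yield, n(NaOH) = 0.269433 mol.
Step 2 (NaOH:Na2SO4 = 2:1): theoretical n(Na2SO4) = 0.134716 mol, so theoretical mass = 0.134716 × 142.04 = 19.1351 g.
At 80.22% yield, actual mass of Na2SO4 = 19.1351 × 0.8022 = 15.3502 g.

15.350 g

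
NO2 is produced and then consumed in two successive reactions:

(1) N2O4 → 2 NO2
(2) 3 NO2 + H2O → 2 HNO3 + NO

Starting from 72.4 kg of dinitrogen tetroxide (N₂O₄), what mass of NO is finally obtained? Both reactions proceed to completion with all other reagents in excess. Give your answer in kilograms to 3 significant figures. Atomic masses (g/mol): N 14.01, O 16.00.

15.7 kg

M(N2O4) = 2(14.01) + 4(16.00) = 92.02 g/mol.
M(NO) = 14.01 + 16.00 = 30.01 g/mol.
72.4 kg = 72400 g.
n(N2O4) = 72400 / 92.02 = 786.8 mol.
Step 1 gives a 1:2 ratio of N2O4 to NO2, so n(NO2) = 1574 mol.
In step 2 the NO2:NO ratio is 3:1, so n(NO) = 524.5 mol.
Mass of NO = 524.5 × 30.01 = 15740 g = 15.7 kg.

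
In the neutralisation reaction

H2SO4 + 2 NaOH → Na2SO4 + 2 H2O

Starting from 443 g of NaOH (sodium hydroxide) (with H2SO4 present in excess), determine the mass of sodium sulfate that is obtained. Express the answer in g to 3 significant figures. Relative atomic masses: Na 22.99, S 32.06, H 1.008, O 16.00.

787 g

M(NaOH) = 22.99 + 16.00 + 1.008 = 39.998 g/mol.
M(Na2SO4) = 2(22.99) + 32.06 + 4(16.00) = 142.04 g/mol.
n(NaOH) = 443.0 g / 39.998 g/mol = 11.08 mol.
From the equation the NaOH:Na2SO4 mole ratio is 2:1, so n(Na2SO4) = 11.08 × 1/2 = 5.538 mol.
Mass of Na2SO4 = 5.538 mol × 142.04 g/mol = 786.6 g.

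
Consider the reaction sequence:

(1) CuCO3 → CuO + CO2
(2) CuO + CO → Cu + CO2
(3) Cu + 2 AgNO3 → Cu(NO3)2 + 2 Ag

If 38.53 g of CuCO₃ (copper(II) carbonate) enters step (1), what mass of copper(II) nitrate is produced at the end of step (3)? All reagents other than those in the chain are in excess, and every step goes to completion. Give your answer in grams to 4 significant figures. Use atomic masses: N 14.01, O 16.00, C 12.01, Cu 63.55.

58.49 g

M(CuCO3) = 63.55 + 12.01 + 3(16.00) = 123.56 g/mol.
M(Cu(NO3)2) = 63.55 + 2(14.01) + 6(16.00) = 187.57 g/mol.
n(CuCO3) = 38.53 / 123.56 = 0.31183 mol.
Reaction (1): CuCO3→CuO ratio 1:1 ⇒ n(CuO) = 0.31183 mol.
Reaction (2): CuO→Cu ratio 1:1 ⇒ n(Cu) = 0.31183 mol.
Reaction (3): Cu→Cu(NO3)2 ratio 1:1 ⇒ n(Cu(NO3)2) = 0.31183 mol.
Mass of Cu(NO3)2 = 0.31183 × 187.57 = 58.490 g.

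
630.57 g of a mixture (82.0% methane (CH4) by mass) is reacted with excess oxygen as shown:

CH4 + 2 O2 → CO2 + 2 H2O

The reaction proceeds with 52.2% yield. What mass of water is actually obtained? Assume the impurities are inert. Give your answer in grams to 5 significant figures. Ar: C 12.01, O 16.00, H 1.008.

606.24 g

Pure CH4 available = 630.57 g × 0.820 = 517.067 g.
M(CH4) = 12.01 + 4(1.008) = 16.042 g/mol.
M(H2O) = 2(1.008) + 16.00 = 18.016 g/mol.
n(CH4) = 517.067 g / 16.042 g/mol = 32.2321 mol.
From the equation the CH4:H2O mole ratio is 1:2, so n(H2O) = 32.2321 × 2/1 = 64.4642 mol.
Mass of H2O = 64.4642 mol × 18.016 g/mol = 1161.39 g.
Actual mass collected = 1161.39 g × 0.522 = 606.244 g.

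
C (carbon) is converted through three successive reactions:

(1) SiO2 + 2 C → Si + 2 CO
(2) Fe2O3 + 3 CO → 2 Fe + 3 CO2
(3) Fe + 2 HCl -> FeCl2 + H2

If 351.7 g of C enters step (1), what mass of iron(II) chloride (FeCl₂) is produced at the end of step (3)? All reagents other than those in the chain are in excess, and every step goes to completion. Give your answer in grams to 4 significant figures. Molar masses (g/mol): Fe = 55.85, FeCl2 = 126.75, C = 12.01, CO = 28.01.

2474 g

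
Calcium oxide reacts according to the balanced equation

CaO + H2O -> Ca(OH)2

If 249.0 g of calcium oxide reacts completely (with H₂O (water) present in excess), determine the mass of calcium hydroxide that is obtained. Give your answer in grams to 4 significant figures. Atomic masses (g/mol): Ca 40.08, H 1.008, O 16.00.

329.0 g

M(CaO) = 40.08 + 16.00 = 56.08 g/mol.
M(Ca(OH)2) = 40.08 + 2(16.00) + 2(1.008) = 74.096 g/mol.
n(CaO) = 249.00 g / 56.08 g/mol = 4.4401 mol.
From the equation the CaO:Ca(OH)2 mole ratio is 1:1, so n(Ca(OH)2) = 4.4401 × 1/1 = 4.4401 mol.
Mass of Ca(OH)2 = 4.4401 mol × 74.096 g/mol = 328.99 g.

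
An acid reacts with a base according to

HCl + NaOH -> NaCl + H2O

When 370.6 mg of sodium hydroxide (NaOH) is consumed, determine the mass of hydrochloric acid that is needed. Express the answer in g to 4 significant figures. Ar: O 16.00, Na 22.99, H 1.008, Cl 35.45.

M(NaOH) = 22.99 + 16.00 + 1.008 = 39.998 g/mol.
M(HCl) = 1.008 + 35.45 = 36.458 g/mol.
Convert: 370.6 mg = 0.37060 g.
n(NaOH) = 0.37060 g / 39.998 g/mol = 0.0092655 mol.
From the equation the NaOH:HCl mole ratio is 1:1, so n(HCl) = 0.0092655 × 1/1 = 0.0092655 mol.
Mass of HCl = 0.0092655 mol × 36.458 g/mol = 0.33780 g.

0.3378 g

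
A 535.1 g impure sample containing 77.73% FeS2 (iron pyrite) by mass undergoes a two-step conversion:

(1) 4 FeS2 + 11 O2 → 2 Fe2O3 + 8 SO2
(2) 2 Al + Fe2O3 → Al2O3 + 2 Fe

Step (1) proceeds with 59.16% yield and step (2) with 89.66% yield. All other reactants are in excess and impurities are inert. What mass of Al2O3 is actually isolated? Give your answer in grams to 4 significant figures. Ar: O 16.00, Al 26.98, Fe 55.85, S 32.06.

93.75 g

Pure FeS2 = 535.1 × 0.7773 = 415.93 g.
M(FeS2) = 55.85 + 2(32.06) = 119.97 g/mol.
M(Al2O3) = 2(26.98) + 3(16.00) = 101.96 g/mol.
n(FeS2) = 415.93 / 119.97 = 3.4670 mol.
Step 1 (FeS2:Fe2O3 = 4:2): theoretical n(Fe2O3) = 1.7335 mol; at 59.16% yield, n(Fe2O3) = 1.0255 mol.
Step 2 (Fe2O3:Al2O3 = 1:1): theoretical n(Al2O3) = 1.0255 mol, so theoretical mass = 1.0255 × 101.96 = 104.56 g.
At 89.66% yield, actual mass of Al2O3 = 104.56 × 0.8966 = 93.751 g.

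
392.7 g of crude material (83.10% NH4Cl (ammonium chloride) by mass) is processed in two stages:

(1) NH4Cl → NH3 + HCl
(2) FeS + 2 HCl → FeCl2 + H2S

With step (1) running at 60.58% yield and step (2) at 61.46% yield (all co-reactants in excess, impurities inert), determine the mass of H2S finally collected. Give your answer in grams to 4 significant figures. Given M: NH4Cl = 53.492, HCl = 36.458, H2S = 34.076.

38.70 g

Pure NH4Cl = 392.7 × 0.8310 = 326.33 g.
n(NH4Cl) = 326.33 / 53.492 = 6.1006 mol.
Step 1 (NH4Cl:HCl = 1:1): theoretical n(HCl) = 6.1006 mol; at 60.58% yield, n(HCl) = 3.6957 mol.
Step 2 (HCl:H2S = 2:1): theoretical n(H2S) = 1.8479 mol, so theoretical mass = 1.8479 × 34.076 = 62.968 g.
At 61.46% yield, actual mass of H2S = 62.968 × 0.6146 = 38.700 g.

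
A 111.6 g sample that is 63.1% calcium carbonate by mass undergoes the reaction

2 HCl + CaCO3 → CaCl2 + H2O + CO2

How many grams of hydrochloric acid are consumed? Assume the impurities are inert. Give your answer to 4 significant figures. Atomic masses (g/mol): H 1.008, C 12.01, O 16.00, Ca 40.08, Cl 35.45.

Mass of pure CaCO3 = 111.6 g × 0.631 = 70.420 g.
M(CaCO3) = 40.08 + 12.01 + 3(16.00) = 100.09 g/mol.
M(HCl) = 1.008 + 35.45 = 36.458 g/mol.
n(CaCO3) = 70.420 g / 100.09 g/mol = 0.70356 mol.
From the equation the CaCO3:HCl mole ratio is 1:2, so n(HCl) = 0.70356 × 2/1 = 1.4071 mol.
Mass of HCl = 1.4071 mol × 36.458 g/mol = 51.301 g.

51.30 g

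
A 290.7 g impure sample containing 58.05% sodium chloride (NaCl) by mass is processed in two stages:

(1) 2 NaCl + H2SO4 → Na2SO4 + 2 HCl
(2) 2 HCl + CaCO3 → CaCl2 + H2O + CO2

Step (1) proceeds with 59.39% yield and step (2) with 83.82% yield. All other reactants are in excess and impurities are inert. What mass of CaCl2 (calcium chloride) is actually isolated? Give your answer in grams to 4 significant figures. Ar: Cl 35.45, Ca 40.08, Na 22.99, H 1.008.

79.77 g

Pure NaCl = 290.7 × 0.5805 = 168.75 g.
M(NaCl) = 22.99 + 35.45 = 58.44 g/mol.
M(CaCl2) = 40.08 + 2(35.45) = 110.98 g/mol.
n(NaCl) = 168.75 / 58.44 = 2.8876 mol.
Step 1 (NaCl:HCl = 2:2): theoretical n(HCl) = 2.8876 mol; at 59.39% yield, n(HCl) = 1.7149 mol.
Step 2 (HCl:CaCl2 = 2:1): theoretical n(CaCl2) = 0.85747 mol, so theoretical mass = 0.85747 × 110.98 = 95.162 g.
At 83.82% yield, actual mass of CaCl2 = 95.162 × 0.8382 = 79.765 g.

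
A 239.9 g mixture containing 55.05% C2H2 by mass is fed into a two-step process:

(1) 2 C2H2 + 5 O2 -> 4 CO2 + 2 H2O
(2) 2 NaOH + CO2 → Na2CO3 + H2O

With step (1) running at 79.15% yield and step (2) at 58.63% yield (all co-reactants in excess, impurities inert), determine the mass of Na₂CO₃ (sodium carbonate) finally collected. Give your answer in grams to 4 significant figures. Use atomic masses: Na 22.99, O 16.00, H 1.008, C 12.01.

Pure C2H2 = 239.9 × 0.5505 = 132.06 g.
M(C2H2) = 2(12.01) + 2(1.008) = 26.036 g/mol.
M(Na2CO3) = 2(22.99) + 12.01 + 3(16.00) = 105.99 g/mol.
n(C2H2) = 132.06 / 26.036 = 5.0724 mol.
Step 1 (C2H2:CO2 = 2:4): theoretical n(CO2) = 10.145 mol; at 79.15% yield, n(CO2) = 8.0296 mol.
Step 2 (CO2:Na2CO3 = 1:1): theoretical n(Na2CO3) = 8.0296 mol, so theoretical mass = 8.0296 × 105.99 = 851.06 g.
At 58.63% yield, actual mass of Na2CO3 = 851.06 × 0.5863 = 498.98 g.

499.0 g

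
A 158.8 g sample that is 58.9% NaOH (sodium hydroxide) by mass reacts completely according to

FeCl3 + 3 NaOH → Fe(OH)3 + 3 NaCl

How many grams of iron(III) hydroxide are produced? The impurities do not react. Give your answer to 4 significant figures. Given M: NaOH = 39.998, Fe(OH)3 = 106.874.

Mass of pure NaOH = 158.8 g × 0.589 = 93.533 g.
n(NaOH) = 93.533 g / 39.998 g/mol = 2.3384 mol.
From the equation the NaOH:Fe(OH)3 mole ratio is 3:1, so n(Fe(OH)3) = 2.3384 × 1/3 = 0.77948 mol.
Mass of Fe(OH)3 = 0.77948 mol × 106.874 g/mol = 83.306 g.

83.31 g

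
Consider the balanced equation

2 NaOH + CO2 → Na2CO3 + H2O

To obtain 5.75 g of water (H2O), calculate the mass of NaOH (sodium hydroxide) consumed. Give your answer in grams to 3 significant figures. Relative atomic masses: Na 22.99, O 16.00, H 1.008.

M(H2O) = 2(1.008) + 16.00 = 18.016 g/mol.
M(NaOH) = 22.99 + 16.00 + 1.008 = 39.998 g/mol.
n(H2O) = 5.750 g / 18.016 g/mol = 0.3192 mol.
From the equation the H2O:NaOH mole ratio is 1:2, so n(NaOH) = 0.3192 × 2/1 = 0.6383 mol.
Mass of NaOH = 0.6383 mol × 39.998 g/mol = 25.53 g.

25.5 g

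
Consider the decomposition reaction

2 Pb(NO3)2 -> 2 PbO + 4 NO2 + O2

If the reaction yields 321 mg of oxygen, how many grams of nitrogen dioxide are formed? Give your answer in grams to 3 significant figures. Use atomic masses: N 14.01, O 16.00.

1.85 g

M(O2) = 2(16.00) = 32.00 g/mol.
M(NO2) = 14.01 + 2(16.00) = 46.01 g/mol.
Convert: 321 mg = 0.3210 g.
n(O2) = 0.3210 g / 32.00 g/mol = 0.01003 mol.
From the equation the O2:NO2 mole ratio is 1:4, so n(NO2) = 0.01003 × 4/1 = 0.04013 mol.
Mass of NO2 = 0.04013 mol × 46.01 g/mol = 1.846 g.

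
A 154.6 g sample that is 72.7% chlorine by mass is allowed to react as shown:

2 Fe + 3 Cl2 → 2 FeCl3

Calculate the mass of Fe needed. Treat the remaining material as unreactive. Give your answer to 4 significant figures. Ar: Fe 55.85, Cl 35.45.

59.02 g

Mass of pure Cl2 = 154.6 g × 0.727 = 112.39 g.
M(Cl2) = 2(35.45) = 70.90 g/mol.
M(Fe) = 55.85 g/mol.
n(Cl2) = 112.39 g / 70.90 g/mol = 1.5852 mol.
From the equation the Cl2:Fe mole ratio is 3:2, so n(Fe) = 1.5852 × 2/3 = 1.0568 mol.
Mass of Fe = 1.0568 mol × 55.85 g/mol = 59.024 g.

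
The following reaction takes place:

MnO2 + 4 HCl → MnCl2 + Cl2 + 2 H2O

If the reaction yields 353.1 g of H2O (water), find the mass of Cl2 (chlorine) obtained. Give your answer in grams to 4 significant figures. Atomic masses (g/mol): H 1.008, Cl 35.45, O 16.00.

M(H2O) = 2(1.008) + 16.00 = 18.016 g/mol.
M(Cl2) = 2(35.45) = 70.90 g/mol.
n(H2O) = 353.10 g / 18.016 g/mol = 19.599 mol.
From the equation the H2O:Cl2 mole ratio is 2:1, so n(Cl2) = 19.599 × 1/2 = 9.7996 mol.
Mass of Cl2 = 9.7996 mol × 70.90 g/mol = 694.79 g.

694.8 g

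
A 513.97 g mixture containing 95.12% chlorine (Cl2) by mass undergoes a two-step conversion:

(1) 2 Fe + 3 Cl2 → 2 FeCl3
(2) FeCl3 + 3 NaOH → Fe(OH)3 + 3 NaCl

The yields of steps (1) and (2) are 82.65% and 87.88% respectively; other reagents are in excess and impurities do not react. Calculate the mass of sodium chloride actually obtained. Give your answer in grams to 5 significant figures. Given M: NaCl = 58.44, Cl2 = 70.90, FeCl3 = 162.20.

585.38 g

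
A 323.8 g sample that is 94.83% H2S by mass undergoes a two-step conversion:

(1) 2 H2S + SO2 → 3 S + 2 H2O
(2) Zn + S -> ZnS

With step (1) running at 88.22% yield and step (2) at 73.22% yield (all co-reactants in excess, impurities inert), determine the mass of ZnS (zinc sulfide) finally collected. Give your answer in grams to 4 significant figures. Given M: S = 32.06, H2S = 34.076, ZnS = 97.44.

Pure H2S = 323.8 × 0.9483 = 307.06 g.
n(H2S) = 307.06 / 34.076 = 9.0110 mol.
Step 1 (H2S:S = 2:3): theoretical n(S) = 13.517 mol; at 88.22% yield, n(S) = 11.924 mol.
Step 2 (S:ZnS = 1:1): theoretical n(ZnS) = 11.924 mol, so theoretical mass = 11.924 × 97.44 = 1161.9 g.
At 73.22% yield, actual mass of ZnS = 1161.9 × 0.7322 = 850.74 g.

850.7 g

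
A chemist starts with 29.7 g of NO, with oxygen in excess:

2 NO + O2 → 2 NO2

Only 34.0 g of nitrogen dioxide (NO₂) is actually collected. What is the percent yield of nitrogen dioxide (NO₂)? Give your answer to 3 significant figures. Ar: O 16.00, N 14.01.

74.7 %

M(NO) = 14.01 + 16.00 = 30.01 g/mol.
M(NO2) = 14.01 + 2(16.00) = 46.01 g/mol.
n(NO) = 29.70 g / 30.01 g/mol = 0.9897 mol.
From the equation the NO:NO2 mole ratio is 2:2, so n(NO2) = 0.9897 × 2/2 = 0.9897 mol.
Mass of NO2 = 0.9897 mol × 46.01 g/mol = 45.53 g.
This is the theoretical yield. Percent yield = 34.0 g / 45.53 g × 100% = 74.67%.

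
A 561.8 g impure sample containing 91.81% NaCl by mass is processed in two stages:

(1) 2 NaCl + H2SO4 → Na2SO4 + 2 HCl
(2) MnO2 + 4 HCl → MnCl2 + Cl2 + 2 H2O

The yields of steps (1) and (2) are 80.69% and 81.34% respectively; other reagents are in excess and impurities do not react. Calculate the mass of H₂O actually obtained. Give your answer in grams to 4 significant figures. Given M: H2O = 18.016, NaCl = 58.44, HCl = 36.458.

Pure NaCl = 561.8 × 0.9181 = 515.79 g.
n(NaCl) = 515.79 / 58.44 = 8.8260 mol.
Step 1 (NaCl:HCl = 2:2): theoretical n(HCl) = 8.8260 mol; at 80.69% yield, n(HCl) = 7.1217 mol.
Step 2 (HCl:H2O = 4:2): theoretical n(H2O) = 3.5608 mol, so theoretical mass = 3.5608 × 18.016 = 64.152 g.
At 81.34% yield, actual mass of H2O = 64.152 × 0.8134 = 52.181 g.

52.18 g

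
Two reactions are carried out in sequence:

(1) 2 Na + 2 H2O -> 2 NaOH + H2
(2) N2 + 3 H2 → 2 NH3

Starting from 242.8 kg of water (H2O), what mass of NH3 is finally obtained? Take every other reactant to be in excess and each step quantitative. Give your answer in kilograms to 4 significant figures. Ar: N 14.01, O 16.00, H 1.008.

76.52 kg

M(H2O) = 2(1.008) + 16.00 = 18.016 g/mol.
M(NH3) = 14.01 + 3(1.008) = 17.034 g/mol.
242.8 kg = 242800 g.
n(H2O) = 242800 / 18.016 = 13477 mol.
Step 1 gives a 2:1 ratio of H2O to H2, so n(H2) = 6738.5 mol.
In step 2 the H2:NH3 ratio is 3:2, so n(NH3) = 4492.3 mol.
Mass of NH3 = 4492.3 × 17.034 = 76522 g = 76.52 kg.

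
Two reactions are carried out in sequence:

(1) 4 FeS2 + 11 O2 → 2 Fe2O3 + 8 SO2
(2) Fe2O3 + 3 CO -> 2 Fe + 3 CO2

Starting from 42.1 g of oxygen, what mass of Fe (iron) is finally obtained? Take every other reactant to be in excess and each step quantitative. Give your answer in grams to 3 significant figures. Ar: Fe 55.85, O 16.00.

26.7 g

M(O2) = 2(16.00) = 32.00 g/mol.
M(Fe) = 55.85 g/mol.
n(O2) = 42.10 / 32.00 = 1.316 mol.
Step 1 gives a 11:2 ratio of O2 to Fe2O3, so n(Fe2O3) = 0.2392 mol.
In step 2 the Fe2O3:Fe ratio is 1:2, so n(Fe) = 0.4784 mol.
Mass of Fe = 0.4784 × 55.85 = 26.72 g.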